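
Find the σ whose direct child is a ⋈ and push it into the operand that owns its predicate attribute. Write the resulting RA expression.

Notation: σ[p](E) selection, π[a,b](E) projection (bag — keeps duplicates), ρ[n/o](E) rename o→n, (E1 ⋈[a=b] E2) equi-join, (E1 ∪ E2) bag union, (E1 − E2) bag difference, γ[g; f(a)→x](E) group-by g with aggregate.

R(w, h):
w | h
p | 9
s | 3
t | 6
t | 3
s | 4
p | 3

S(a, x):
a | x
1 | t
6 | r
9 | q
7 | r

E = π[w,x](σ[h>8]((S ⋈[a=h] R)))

σ filters on h, owned by the right side.
E' = π[w,x]((S ⋈[a=h] σ[h>8](R)))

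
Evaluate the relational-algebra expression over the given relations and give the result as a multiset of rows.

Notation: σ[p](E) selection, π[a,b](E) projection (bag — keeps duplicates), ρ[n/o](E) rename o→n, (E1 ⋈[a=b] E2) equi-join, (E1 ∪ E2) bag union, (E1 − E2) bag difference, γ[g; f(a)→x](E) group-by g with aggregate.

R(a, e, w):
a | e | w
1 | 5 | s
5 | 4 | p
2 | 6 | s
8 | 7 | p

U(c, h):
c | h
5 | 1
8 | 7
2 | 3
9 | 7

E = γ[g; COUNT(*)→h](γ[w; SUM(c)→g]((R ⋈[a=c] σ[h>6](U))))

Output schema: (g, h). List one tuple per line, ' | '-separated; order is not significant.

Row counts bottom-up:
  R → 4
  U → 4
  σ[h>6](U) → 2
  (R ⋈[a=c] σ[h>6](U)) → 1
  γ[w; SUM(c)→g]((R ⋈[a=c] σ[h>6](U))) → 1
  γ[g; COUNT(*)→h](γ[w; SUM(c)→g]((R ⋈[a=c] σ[h>6](U)))) → 1

== RESULT ==
g | h
8 | 1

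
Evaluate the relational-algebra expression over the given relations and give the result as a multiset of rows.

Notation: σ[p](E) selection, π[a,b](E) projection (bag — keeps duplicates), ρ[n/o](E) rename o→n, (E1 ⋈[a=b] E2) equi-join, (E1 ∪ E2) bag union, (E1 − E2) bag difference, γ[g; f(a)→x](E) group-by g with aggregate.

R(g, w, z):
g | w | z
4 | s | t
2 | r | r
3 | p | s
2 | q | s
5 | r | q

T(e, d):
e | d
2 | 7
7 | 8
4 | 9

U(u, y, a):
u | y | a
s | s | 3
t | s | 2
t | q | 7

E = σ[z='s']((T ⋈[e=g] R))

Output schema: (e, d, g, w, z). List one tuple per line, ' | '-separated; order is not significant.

Subexpression sizes:
  T → 3
  R → 5
  (T ⋈[e=g] R) → 3
  σ[z='s']((T ⋈[e=g] R)) → 1

== RESULT ==
e | d | g | w | z
2 | 7 | 2 | q | s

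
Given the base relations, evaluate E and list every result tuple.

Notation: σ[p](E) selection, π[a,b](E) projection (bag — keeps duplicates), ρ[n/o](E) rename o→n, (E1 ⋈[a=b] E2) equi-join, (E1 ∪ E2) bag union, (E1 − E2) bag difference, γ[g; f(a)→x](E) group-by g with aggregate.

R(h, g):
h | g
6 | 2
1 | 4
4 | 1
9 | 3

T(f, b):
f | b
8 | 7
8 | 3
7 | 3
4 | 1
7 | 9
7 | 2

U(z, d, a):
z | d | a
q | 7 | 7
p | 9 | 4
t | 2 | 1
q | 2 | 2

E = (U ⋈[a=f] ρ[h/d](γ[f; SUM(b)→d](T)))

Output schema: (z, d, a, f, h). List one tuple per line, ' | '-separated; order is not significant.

Subexpression sizes:
  U → 4
  T → 6
  γ[f; SUM(b)→d](T) → 3
  ρ[h/d](γ[f; SUM(b)→d](T)) → 3
  (U ⋈[a=f] ρ[h/d](γ[f; SUM(b)→d](T))) → 2

== RESULT ==
z | d | a | f | h
p | 9 | 4 | 4 | 1
q | 7 | 7 | 7 | 14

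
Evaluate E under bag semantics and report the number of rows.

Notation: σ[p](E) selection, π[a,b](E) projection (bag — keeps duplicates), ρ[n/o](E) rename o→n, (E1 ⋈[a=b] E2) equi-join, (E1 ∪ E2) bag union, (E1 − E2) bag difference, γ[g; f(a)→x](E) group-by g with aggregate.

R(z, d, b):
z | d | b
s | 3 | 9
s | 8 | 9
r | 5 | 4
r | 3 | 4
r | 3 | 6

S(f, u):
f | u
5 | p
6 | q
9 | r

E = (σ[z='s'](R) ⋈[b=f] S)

Stepwise |·|:
  R → 5
  σ[z='s'](R) → 2
  S → 3
  (σ[z='s'](R) ⋈[b=f] S) → 2

|E| = 2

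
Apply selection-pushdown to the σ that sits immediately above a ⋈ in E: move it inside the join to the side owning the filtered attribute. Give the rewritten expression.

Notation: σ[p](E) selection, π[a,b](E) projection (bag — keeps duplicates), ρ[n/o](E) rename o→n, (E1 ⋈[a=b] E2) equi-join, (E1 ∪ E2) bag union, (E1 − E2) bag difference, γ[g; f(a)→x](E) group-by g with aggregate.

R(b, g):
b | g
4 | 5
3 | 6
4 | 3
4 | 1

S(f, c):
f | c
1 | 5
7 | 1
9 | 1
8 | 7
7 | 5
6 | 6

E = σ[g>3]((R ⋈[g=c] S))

σ filters on g, owned by the left side.
E' = (σ[g>3](R) ⋈[g=c] S)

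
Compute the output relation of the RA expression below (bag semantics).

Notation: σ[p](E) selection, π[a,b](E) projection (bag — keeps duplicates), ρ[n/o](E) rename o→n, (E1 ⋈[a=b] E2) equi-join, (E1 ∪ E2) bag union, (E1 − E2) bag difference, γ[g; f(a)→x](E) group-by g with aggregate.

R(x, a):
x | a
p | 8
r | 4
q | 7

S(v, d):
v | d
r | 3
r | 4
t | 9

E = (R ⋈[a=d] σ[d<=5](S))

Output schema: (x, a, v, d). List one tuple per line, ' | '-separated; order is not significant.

Row counts bottom-up:
  R → 3
  S → 3
  σ[d<=5](S) → 2
  (R ⋈[a=d] σ[d<=5](S)) → 1

== RESULT ==
x | a | v | d
r | 4 | r | 4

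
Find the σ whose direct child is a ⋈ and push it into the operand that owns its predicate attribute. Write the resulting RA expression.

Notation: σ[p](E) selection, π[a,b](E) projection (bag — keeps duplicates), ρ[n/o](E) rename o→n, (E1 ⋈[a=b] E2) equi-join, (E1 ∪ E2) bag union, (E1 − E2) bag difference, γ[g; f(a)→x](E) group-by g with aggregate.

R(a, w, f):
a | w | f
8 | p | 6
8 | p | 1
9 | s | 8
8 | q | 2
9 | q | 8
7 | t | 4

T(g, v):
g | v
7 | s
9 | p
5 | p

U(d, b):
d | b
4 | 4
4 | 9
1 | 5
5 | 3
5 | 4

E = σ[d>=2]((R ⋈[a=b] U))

σ filters on d, owned by the right side.
E' = (R ⋈[a=b] σ[d>=2](U))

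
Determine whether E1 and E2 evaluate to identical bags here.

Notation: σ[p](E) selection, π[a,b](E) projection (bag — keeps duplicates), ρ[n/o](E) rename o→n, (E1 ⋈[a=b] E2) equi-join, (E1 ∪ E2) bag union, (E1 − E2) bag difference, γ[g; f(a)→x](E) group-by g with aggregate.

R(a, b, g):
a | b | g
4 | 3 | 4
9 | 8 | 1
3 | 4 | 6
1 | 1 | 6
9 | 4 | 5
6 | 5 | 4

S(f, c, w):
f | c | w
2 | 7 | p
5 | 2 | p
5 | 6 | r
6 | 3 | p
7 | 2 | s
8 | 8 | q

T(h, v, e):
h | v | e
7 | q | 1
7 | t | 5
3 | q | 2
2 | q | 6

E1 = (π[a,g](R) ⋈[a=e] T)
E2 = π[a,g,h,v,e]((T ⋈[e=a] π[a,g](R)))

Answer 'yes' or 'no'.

E1 stepwise |·|:
  R → 6
  π[a,g](R) → 6
  T → 4
  (π[a,g](R) ⋈[a=e] T) → 2
E2 stepwise |·|:
  T → 4
  R → 6
  π[a,g](R) → 6
  (T ⋈[e=a] π[a,g](R)) → 2
  π[a,g,h,v,e]((T ⋈[e=a] π[a,g](R))) → 2

E1 and E2 produce the same multiset:
a | g | h | v | e
1 | 6 | 7 | q | 1
6 | 4 | 2 | q | 6

yes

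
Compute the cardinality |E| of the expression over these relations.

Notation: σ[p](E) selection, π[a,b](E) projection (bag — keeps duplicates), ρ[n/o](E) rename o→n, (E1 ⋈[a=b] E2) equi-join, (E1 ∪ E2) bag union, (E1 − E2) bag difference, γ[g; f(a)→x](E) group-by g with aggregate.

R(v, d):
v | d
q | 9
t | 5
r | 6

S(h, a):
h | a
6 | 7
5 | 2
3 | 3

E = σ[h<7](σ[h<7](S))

Row counts bottom-up:
  S → 3
  σ[h<7](S) → 3
  σ[h<7](σ[h<7](S)) → 3

|E| = 3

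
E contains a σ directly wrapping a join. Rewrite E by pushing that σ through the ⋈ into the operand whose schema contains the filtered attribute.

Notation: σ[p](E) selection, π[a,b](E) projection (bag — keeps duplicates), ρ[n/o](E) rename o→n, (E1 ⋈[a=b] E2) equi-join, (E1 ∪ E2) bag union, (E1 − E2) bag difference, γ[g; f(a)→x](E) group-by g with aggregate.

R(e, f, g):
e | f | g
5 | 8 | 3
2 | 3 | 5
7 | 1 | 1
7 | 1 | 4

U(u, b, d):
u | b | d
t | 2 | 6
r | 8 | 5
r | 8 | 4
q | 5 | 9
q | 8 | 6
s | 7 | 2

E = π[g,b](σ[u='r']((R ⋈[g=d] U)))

σ filters on u, owned by the right side.
E' = π[g,b]((R ⋈[g=d] σ[u='r'](U)))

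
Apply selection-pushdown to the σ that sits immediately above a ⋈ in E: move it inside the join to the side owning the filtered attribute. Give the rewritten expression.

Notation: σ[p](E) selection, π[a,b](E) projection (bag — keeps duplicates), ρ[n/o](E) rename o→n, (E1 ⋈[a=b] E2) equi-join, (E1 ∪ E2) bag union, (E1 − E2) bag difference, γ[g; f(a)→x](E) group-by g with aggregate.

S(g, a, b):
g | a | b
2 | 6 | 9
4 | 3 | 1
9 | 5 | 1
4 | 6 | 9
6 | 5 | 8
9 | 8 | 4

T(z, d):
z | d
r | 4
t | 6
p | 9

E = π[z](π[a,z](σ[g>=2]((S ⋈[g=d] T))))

σ filters on g, owned by the left side.
E' = π[z](π[a,z]((σ[g>=2](S) ⋈[g=d] T)))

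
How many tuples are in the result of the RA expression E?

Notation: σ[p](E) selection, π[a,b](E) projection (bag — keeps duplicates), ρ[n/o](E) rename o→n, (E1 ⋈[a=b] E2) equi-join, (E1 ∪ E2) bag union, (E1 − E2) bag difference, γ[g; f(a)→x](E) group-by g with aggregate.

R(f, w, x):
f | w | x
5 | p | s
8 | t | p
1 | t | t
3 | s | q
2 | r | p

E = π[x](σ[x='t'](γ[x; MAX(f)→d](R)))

Row counts bottom-up:
  R → 5
  γ[x; MAX(f)→d](R) → 4
  σ[x='t'](γ[x; MAX(f)→d](R)) → 1
  π[x](σ[x='t'](γ[x; MAX(f)→d](R))) → 1

|E| = 1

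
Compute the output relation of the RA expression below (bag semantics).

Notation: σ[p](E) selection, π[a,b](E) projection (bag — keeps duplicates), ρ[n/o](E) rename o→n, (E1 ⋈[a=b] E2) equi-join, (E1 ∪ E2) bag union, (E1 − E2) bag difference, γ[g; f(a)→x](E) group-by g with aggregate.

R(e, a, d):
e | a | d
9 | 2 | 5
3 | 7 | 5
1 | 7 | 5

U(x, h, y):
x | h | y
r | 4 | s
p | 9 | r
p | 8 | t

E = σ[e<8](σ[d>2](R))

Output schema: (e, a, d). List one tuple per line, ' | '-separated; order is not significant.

Subexpression sizes:
  R → 3
  σ[d>2](R) → 3
  σ[e<8](σ[d>2](R)) → 2

== RESULT ==
e | a | d
1 | 7 | 5
3 | 7 | 5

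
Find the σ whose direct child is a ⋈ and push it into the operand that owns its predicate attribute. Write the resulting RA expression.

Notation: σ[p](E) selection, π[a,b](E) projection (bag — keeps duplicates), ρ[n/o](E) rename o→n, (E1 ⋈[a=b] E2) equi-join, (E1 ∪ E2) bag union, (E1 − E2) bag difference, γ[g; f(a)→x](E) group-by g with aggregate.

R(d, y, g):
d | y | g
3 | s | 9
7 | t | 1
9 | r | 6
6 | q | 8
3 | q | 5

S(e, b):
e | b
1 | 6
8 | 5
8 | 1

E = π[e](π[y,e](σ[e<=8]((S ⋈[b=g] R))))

σ filters on e, owned by the left side.
E' = π[e](π[y,e]((σ[e<=8](S) ⋈[b=g] R)))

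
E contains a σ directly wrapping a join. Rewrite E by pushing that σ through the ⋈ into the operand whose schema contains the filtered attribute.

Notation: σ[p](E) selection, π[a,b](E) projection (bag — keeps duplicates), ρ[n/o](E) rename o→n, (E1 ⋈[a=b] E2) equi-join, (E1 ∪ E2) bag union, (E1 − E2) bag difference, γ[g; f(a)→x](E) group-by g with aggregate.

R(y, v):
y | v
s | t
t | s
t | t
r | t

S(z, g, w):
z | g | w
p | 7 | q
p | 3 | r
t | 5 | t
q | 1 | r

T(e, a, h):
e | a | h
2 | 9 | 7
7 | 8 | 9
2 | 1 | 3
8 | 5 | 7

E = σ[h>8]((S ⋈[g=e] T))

σ filters on h, owned by the right side.
E' = (S ⋈[g=e] σ[h>8](T))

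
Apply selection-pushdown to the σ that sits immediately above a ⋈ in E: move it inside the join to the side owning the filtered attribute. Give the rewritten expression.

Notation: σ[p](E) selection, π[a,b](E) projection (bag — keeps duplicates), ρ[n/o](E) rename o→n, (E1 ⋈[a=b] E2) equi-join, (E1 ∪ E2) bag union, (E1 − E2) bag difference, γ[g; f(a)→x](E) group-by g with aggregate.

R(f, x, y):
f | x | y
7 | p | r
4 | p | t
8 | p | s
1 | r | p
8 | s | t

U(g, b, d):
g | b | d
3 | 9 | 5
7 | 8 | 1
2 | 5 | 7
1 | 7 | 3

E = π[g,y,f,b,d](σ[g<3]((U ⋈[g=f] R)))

σ filters on g, owned by the left side.
E' = π[g,y,f,b,d]((σ[g<3](U) ⋈[g=f] R))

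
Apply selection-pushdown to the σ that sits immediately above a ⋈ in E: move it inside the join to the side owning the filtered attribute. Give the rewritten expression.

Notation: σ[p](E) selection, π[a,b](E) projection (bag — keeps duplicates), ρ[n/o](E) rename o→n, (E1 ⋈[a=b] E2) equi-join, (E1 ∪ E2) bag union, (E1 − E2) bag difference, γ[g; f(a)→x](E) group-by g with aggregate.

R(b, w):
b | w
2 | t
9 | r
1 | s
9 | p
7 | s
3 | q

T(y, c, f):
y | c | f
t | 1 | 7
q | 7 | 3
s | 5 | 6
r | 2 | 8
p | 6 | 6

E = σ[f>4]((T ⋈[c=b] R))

σ filters on f, owned by the left side.
E' = (σ[f>4](T) ⋈[c=b] R)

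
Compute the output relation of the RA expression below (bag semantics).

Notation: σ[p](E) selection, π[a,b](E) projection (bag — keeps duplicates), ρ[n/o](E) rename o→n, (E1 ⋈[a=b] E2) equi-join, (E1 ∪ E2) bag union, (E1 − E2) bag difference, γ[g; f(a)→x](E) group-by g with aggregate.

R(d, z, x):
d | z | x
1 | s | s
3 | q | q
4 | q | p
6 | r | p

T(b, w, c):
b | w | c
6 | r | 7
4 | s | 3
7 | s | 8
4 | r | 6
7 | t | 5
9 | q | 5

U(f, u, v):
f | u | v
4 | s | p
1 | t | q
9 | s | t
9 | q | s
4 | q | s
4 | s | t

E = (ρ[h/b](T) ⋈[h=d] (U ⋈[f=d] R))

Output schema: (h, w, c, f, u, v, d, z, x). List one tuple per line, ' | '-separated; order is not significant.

Stepwise |·|:
  T → 6
  ρ[h/b](T) → 6
  U → 6
  R → 4
  (U ⋈[f=d] R) → 4
  (ρ[h/b](T) ⋈[h=d] (U ⋈[f=d] R)) → 6

== RESULT ==
h | w | c | f | u | v | d | z | x
4 | r | 6 | 4 | q | s | 4 | q | p
4 | r | 6 | 4 | s | p | 4 | q | p
4 | r | 6 | 4 | s | t | 4 | q | p
4 | s | 3 | 4 | q | s | 4 | q | p
4 | s | 3 | 4 | s | p | 4 | q | p
4 | s | 3 | 4 | s | t | 4 | q | p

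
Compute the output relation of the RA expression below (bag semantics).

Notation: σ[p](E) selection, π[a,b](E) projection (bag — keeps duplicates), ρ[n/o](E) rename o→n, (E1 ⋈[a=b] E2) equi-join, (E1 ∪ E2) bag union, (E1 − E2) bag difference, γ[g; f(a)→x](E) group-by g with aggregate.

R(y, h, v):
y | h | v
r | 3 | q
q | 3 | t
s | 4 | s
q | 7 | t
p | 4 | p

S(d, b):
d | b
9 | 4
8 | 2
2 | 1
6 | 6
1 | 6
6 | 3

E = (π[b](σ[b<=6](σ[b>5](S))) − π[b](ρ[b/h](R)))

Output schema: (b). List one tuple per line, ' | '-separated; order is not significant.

Per-node cardinality:
  S → 6
  σ[b>5](S) → 2
  σ[b<=6](σ[b>5](S)) → 2
  π[b](σ[b<=6](σ[b>5](S))) → 2
  R → 5
  ρ[b/h](R) → 5
  π[b](ρ[b/h](R)) → 5
  (π[b](σ[b<=6](σ[b>5](S))) − π[b](ρ[b/h](R))) → 2

== RESULT ==
b
6
6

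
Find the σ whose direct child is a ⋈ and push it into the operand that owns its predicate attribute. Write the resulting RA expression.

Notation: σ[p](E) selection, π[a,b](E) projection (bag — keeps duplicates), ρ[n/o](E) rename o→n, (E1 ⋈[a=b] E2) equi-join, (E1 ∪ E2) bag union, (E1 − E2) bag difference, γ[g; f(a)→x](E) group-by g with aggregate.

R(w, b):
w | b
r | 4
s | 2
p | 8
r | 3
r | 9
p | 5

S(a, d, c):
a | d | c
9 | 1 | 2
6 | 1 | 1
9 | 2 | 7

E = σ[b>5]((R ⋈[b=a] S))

σ filters on b, owned by the left side.
E' = (σ[b>5](R) ⋈[b=a] S)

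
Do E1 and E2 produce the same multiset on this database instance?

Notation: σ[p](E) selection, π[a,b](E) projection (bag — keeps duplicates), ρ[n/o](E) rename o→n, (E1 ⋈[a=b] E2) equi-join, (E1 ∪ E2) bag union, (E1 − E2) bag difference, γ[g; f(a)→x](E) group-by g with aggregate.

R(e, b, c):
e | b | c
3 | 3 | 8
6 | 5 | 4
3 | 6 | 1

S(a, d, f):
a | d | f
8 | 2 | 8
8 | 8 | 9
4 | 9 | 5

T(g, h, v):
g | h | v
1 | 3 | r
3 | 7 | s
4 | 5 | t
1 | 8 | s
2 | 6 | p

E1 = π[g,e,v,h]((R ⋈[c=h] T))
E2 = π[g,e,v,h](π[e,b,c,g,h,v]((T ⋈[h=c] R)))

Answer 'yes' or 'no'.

E1 subexpression sizes:
  R → 3
  T → 5
  (R ⋈[c=h] T) → 1
  π[g,e,v,h]((R ⋈[c=h] T)) → 1
E2 subexpression sizes:
  T → 5
  R → 3
  (T ⋈[h=c] R) → 1
  π[e,b,c,g,h,v]((T ⋈[h=c] R)) → 1
  π[g,e,v,h](π[e,b,c,g,h,v]((T ⋈[h=c] R))) → 1

E1 and E2 produce the same multiset:
g | e | v | h
1 | 3 | s | 8

yes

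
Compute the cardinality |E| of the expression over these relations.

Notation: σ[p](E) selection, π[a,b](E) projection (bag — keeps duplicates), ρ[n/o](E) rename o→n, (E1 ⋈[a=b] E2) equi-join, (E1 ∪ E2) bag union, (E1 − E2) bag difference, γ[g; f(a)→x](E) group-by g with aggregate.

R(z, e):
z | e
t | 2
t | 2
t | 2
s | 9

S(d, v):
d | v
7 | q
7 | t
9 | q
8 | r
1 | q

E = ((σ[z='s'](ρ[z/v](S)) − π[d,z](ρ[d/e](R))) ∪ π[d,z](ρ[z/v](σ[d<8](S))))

Per-node cardinality:
  S → 5
  ρ[z/v](S) → 5
  σ[z='s'](ρ[z/v](S)) → 0
  R → 4
  ρ[d/e](R) → 4
  π[d,z](ρ[d/e](R)) → 4
  (σ[z='s'](ρ[z/v](S)) − π[d,z](ρ[d/e](R))) → 0
  S → 5
  σ[d<8](S) → 3
  ρ[z/v](σ[d<8](S)) → 3
  π[d,z](ρ[z/v](σ[d<8](S))) → 3
  ((σ[z='s'](ρ[z/v](S)) − π[d,z](ρ[d/e](R))) ∪ π[d,z](ρ[z/v](σ[d<8](S)))) → 3

|E| = 3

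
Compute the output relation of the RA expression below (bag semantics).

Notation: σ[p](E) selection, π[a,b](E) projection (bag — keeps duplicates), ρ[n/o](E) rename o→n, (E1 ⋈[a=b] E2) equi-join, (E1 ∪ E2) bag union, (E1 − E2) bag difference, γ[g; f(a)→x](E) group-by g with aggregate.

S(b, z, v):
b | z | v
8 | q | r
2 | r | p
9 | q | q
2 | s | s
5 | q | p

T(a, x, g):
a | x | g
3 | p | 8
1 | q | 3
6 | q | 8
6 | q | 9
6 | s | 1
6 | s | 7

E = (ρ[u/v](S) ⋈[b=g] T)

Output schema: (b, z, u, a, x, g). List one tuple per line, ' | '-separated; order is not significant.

Stepwise |·|:
  S → 5
  ρ[u/v](S) → 5
  T → 6
  (ρ[u/v](S) ⋈[b=g] T) → 3

== RESULT ==
b | z | u | a | x | g
8 | q | r | 3 | p | 8
8 | q | r | 6 | q | 8
9 | q | q | 6 | q | 9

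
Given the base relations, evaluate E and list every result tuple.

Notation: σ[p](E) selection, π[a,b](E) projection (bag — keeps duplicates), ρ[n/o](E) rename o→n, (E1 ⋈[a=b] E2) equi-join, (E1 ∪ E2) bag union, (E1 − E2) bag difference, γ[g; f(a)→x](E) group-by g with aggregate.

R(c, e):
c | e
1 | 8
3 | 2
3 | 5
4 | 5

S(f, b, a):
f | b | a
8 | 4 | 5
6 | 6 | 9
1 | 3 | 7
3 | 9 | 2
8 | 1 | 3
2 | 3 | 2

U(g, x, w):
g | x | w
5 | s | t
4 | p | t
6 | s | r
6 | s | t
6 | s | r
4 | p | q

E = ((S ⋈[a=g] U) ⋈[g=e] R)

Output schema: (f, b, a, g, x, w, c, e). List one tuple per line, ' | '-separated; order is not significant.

Per-node cardinality:
  S → 6
  U → 6
  (S ⋈[a=g] U) → 1
  R → 4
  ((S ⋈[a=g] U) ⋈[g=e] R) → 2

== RESULT ==
f | b | a | g | x | w | c | e
8 | 4 | 5 | 5 | s | t | 3 | 5
8 | 4 | 5 | 5 | s | t | 4 | 5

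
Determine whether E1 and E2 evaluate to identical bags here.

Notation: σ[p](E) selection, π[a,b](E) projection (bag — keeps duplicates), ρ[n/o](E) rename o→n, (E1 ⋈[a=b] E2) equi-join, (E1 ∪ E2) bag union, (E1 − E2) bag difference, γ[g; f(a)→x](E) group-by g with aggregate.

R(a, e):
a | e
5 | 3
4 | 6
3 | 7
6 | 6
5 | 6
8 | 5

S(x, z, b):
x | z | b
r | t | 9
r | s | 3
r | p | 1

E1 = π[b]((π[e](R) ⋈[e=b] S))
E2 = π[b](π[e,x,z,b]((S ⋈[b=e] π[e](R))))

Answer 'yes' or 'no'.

E1 per-node cardinality:
  R → 6
  π[e](R) → 6
  S → 3
  (π[e](R) ⋈[e=b] S) → 1
  π[b]((π[e](R) ⋈[e=b] S)) → 1
E2 per-node cardinality:
  S → 3
  R → 6
  π[e](R) → 6
  (S ⋈[b=e] π[e](R)) → 1
  π[e,x,z,b]((S ⋈[b=e] π[e](R))) → 1
  π[b](π[e,x,z,b]((S ⋈[b=e] π[e](R)))) → 1

E1 and E2 produce the same multiset:
b
3

yes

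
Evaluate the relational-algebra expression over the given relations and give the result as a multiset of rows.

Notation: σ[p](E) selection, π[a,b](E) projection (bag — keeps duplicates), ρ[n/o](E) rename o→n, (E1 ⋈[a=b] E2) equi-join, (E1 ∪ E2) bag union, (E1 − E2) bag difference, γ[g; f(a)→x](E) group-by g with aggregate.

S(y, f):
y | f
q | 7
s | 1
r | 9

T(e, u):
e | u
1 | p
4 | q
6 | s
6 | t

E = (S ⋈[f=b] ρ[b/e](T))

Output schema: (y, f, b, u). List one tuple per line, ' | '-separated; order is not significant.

Per-node cardinality:
  S → 3
  T → 4
  ρ[b/e](T) → 4
  (S ⋈[f=b] ρ[b/e](T)) → 1

== RESULT ==
y | f | b | u
s | 1 | 1 | p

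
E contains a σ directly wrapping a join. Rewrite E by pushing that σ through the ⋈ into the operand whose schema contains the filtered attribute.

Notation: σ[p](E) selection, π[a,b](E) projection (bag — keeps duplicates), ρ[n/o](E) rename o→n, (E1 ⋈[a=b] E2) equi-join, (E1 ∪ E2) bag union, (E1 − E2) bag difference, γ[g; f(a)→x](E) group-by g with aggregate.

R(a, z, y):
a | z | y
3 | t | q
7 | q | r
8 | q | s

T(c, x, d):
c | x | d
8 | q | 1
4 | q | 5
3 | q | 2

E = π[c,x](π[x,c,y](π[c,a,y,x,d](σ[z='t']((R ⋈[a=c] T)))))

σ filters on z, owned by the left side.
E' = π[c,x](π[x,c,y](π[c,a,y,x,d]((σ[z='t'](R) ⋈[a=c] T))))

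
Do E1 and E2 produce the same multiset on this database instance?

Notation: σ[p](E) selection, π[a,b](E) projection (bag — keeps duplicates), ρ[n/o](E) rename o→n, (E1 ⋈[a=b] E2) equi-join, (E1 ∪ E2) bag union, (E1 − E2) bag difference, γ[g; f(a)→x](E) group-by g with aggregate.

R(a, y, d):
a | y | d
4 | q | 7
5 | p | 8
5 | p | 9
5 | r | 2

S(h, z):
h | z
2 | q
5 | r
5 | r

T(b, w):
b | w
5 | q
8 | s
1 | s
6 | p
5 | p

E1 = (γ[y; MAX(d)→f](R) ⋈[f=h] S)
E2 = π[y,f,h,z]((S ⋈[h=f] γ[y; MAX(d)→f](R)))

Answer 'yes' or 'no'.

E1 subexpression sizes:
  R → 4
  γ[y; MAX(d)→f](R) → 3
  S → 3
  (γ[y; MAX(d)→f](R) ⋈[f=h] S) → 1
E2 subexpression sizes:
  S → 3
  R → 4
  γ[y; MAX(d)→f](R) → 3
  (S ⋈[h=f] γ[y; MAX(d)→f](R)) → 1
  π[y,f,h,z]((S ⋈[h=f] γ[y; MAX(d)→f](R))) → 1

E1 and E2 produce the same multiset:
y | f | h | z
r | 2 | 2 | q

yes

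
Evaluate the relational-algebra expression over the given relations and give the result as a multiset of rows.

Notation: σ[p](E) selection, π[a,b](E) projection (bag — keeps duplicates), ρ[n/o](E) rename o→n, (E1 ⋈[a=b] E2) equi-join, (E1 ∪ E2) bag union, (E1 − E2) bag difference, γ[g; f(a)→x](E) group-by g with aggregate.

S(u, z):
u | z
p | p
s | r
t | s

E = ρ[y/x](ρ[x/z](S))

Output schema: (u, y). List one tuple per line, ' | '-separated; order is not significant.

Per-node cardinality:
  S → 3
  ρ[x/z](S) → 3
  ρ[y/x](ρ[x/z](S)) → 3

== RESULT ==
u | y
p | p
s | r
t | s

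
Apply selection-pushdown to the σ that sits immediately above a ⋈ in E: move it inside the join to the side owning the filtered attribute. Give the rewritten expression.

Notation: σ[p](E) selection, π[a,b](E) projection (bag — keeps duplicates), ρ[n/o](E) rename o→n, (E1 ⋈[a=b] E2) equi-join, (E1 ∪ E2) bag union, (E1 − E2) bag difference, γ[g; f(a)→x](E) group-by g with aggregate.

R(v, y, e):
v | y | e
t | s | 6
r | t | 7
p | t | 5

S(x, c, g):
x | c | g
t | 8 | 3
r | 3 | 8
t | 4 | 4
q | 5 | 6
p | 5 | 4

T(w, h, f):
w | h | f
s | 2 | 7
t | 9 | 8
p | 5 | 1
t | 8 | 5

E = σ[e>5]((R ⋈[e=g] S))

σ filters on e, owned by the left side.
E' = (σ[e>5](R) ⋈[e=g] S)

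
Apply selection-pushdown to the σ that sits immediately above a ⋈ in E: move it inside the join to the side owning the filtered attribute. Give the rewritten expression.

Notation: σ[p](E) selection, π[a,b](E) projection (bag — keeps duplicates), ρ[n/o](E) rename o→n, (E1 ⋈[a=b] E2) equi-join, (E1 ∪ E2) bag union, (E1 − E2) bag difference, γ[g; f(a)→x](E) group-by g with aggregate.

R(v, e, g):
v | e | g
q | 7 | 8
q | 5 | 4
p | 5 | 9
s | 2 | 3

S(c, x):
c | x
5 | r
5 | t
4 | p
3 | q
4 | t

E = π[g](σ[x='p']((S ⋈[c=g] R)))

σ filters on x, owned by the left side.
E' = π[g]((σ[x='p'](S) ⋈[c=g] R))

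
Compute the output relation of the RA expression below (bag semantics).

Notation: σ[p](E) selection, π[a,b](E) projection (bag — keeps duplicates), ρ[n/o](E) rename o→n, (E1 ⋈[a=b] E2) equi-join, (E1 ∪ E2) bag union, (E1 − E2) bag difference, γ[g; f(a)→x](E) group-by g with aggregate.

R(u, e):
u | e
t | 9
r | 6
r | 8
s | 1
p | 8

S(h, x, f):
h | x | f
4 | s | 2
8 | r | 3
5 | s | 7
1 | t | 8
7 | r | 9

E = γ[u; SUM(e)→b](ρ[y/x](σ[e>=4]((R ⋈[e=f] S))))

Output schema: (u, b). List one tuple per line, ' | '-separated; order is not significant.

Per-node cardinality:
  R → 5
  S → 5
  (R ⋈[e=f] S) → 3
  σ[e>=4]((R ⋈[e=f] S)) → 3
  ρ[y/x](σ[e>=4]((R ⋈[e=f] S))) → 3
  γ[u; SUM(e)→b](ρ[y/x](σ[e>=4]((R ⋈[e=f] S)))) → 3

== RESULT ==
u | b
p | 8
r | 8
t | 9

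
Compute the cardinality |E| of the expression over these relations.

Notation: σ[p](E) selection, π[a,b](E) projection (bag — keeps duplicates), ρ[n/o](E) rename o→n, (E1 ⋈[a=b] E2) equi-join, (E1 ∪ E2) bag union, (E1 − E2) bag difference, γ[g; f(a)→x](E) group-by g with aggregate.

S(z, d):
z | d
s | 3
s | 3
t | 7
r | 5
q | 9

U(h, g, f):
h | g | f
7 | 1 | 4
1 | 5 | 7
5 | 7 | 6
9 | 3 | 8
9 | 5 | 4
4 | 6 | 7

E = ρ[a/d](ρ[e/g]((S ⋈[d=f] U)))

Row counts bottom-up:
  S → 5
  U → 6
  (S ⋈[d=f] U) → 2
  ρ[e/g]((S ⋈[d=f] U)) → 2
  ρ[a/d](ρ[e/g]((S ⋈[d=f] U))) → 2

|E| = 2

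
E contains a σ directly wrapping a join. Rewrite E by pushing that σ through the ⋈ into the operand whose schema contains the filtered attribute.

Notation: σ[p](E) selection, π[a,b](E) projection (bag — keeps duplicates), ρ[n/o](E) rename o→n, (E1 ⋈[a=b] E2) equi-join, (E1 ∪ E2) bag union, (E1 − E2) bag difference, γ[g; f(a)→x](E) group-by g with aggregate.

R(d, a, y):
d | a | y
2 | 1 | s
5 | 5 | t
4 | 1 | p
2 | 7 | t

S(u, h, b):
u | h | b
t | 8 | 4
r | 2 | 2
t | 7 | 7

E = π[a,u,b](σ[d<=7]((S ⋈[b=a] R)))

σ filters on d, owned by the right side.
E' = π[a,u,b]((S ⋈[b=a] σ[d<=7](R)))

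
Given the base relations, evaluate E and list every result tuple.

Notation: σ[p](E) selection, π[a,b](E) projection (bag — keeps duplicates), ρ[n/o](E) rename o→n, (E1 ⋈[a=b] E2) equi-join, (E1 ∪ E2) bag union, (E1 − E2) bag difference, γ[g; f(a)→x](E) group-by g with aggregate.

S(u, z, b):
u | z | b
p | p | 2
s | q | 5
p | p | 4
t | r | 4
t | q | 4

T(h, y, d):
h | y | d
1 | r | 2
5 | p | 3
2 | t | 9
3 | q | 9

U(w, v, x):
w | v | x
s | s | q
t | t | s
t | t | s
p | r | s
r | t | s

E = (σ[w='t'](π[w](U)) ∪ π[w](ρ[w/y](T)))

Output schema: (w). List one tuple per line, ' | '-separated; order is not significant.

Per-node cardinality:
  U → 5
  π[w](U) → 5
  σ[w='t'](π[w](U)) → 2
  T → 4
  ρ[w/y](T) → 4
  π[w](ρ[w/y](T)) → 4
  (σ[w='t'](π[w](U)) ∪ π[w](ρ[w/y](T))) → 6

== RESULT ==
w
p
q
r
t
t
t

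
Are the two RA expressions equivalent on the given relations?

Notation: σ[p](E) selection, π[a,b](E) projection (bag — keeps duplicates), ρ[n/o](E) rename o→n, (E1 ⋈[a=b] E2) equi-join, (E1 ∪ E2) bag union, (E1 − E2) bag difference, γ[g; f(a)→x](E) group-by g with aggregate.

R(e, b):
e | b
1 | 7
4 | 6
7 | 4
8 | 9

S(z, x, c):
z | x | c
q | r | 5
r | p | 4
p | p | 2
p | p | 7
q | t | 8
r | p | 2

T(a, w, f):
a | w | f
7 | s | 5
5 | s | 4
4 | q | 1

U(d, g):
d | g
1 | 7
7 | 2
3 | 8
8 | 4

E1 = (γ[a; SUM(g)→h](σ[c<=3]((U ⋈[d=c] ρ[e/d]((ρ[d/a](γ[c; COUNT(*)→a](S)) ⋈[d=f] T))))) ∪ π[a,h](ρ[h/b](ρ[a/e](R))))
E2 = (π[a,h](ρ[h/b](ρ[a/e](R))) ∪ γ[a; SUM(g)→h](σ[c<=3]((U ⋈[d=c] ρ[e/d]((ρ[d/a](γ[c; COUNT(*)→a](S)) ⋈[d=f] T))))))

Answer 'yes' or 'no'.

E1 subexpression sizes:
  U → 4
  S → 6
  γ[c; COUNT(*)→a](S) → 5
  ρ[d/a](γ[c; COUNT(*)→a](S)) → 5
  T → 3
  (ρ[d/a](γ[c; COUNT(*)→a](S)) ⋈[d=f] T) → 4
  ρ[e/d]((ρ[d/a](γ[c; COUNT(*)→a](S)) ⋈[d=f] T)) → 4
  (U ⋈[d=c] ρ[e/d]((ρ[d/a](γ[c; COUNT(*)→a](S)) ⋈[d=f] T))) → 2
  σ[c<=3]((U ⋈[d=c] ρ[e/d]((ρ[d/a](γ[c; COUNT(*)→a](S)) ⋈[d=f] T)))) → 0
  γ[a; SUM(g)→h](σ[c<=3]((U ⋈[d=c] ρ[e/d]((ρ[d/a](γ[c; COUNT(*)→a](S)) ⋈[d=f] T))))) → 0
  R → 4
  ρ[a/e](R) → 4
  ρ[h/b](ρ[a/e](R)) → 4
  π[a,h](ρ[h/b](ρ[a/e](R))) → 4
  (γ[a; SUM(g)→h](σ[c<=3]((U ⋈[d=c] ρ[e/d]((ρ[d/a](γ[c; COUNT(*)→a](S)) ⋈[d=f] T))))) ∪ π[a,h](ρ[h/b](ρ[a/e](R)))) → 4
E2 subexpression sizes:
  R → 4
  ρ[a/e](R) → 4
  ρ[h/b](ρ[a/e](R)) → 4
  π[a,h](ρ[h/b](ρ[a/e](R))) → 4
  U → 4
  S → 6
  γ[c; COUNT(*)→a](S) → 5
  ρ[d/a](γ[c; COUNT(*)→a](S)) → 5
  T → 3
  (ρ[d/a](γ[c; COUNT(*)→a](S)) ⋈[d=f] T) → 4
  ρ[e/d]((ρ[d/a](γ[c; COUNT(*)→a](S)) ⋈[d=f] T)) → 4
  (U ⋈[d=c] ρ[e/d]((ρ[d/a](γ[c; COUNT(*)→a](S)) ⋈[d=f] T))) → 2
  σ[c<=3]((U ⋈[d=c] ρ[e/d]((ρ[d/a](γ[c; COUNT(*)→a](S)) ⋈[d=f] T)))) → 0
  γ[a; SUM(g)→h](σ[c<=3]((U ⋈[d=c] ρ[e/d]((ρ[d/a](γ[c; COUNT(*)→a](S)) ⋈[d=f] T))))) → 0
  (π[a,h](ρ[h/b](ρ[a/e](R))) ∪ γ[a; SUM(g)→h](σ[c<=3]((U ⋈[d=c] ρ[e/d]((ρ[d/a](γ[c; COUNT(*)→a](S)) ⋈[d=f] T)))))) → 4

E1 and E2 produce the same multiset:
a | h
1 | 7
4 | 6
7 | 4
8 | 9

yes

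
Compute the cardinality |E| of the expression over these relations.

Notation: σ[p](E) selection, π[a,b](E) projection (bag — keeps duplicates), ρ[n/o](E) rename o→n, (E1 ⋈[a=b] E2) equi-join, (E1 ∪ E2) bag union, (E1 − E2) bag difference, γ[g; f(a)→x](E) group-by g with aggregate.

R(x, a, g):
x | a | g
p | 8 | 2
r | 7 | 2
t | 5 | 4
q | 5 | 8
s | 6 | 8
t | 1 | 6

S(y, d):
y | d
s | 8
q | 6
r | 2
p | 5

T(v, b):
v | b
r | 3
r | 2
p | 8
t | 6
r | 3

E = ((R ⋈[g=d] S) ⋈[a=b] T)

Stepwise |·|:
  R → 6
  S → 4
  (R ⋈[g=d] S) → 5
  T → 5
  ((R ⋈[g=d] S) ⋈[a=b] T) → 2

|E| = 2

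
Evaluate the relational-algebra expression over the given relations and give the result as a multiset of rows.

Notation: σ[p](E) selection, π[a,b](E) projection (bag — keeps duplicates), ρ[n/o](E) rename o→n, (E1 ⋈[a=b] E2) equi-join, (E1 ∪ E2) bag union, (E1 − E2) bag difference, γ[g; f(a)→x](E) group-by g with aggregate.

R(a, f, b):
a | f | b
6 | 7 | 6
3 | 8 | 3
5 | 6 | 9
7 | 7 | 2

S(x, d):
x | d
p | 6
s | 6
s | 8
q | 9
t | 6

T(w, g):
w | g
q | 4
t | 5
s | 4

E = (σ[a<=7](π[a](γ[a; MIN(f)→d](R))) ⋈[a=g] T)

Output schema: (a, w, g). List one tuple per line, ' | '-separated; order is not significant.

Subexpression sizes:
  R → 4
  γ[a; MIN(f)→d](R) → 4
  π[a](γ[a; MIN(f)→d](R)) → 4
  σ[a<=7](π[a](γ[a; MIN(f)→d](R))) → 4
  T → 3
  (σ[a<=7](π[a](γ[a; MIN(f)→d](R))) ⋈[a=g] T) → 1

== RESULT ==
a | w | g
5 | t | 5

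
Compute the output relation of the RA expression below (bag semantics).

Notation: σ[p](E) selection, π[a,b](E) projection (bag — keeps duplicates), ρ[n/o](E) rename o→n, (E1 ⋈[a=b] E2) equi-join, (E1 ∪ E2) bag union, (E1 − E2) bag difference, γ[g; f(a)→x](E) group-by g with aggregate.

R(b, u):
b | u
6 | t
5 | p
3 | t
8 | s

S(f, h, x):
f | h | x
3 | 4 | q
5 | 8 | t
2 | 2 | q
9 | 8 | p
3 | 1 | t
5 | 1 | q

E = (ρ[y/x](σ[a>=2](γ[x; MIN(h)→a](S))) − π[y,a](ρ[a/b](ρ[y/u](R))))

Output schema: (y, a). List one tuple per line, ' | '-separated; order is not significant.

Per-node cardinality:
  S → 6
  γ[x; MIN(h)→a](S) → 3
  σ[a>=2](γ[x; MIN(h)→a](S)) → 1
  ρ[y/x](σ[a>=2](γ[x; MIN(h)→a](S))) → 1
  R → 4
  ρ[y/u](R) → 4
  ρ[a/b](ρ[y/u](R)) → 4
  π[y,a](ρ[a/b](ρ[y/u](R))) → 4
  (ρ[y/x](σ[a>=2](γ[x; MIN(h)→a](S))) − π[y,a](ρ[a/b](ρ[y/u](R)))) → 1

== RESULT ==
y | a
p | 8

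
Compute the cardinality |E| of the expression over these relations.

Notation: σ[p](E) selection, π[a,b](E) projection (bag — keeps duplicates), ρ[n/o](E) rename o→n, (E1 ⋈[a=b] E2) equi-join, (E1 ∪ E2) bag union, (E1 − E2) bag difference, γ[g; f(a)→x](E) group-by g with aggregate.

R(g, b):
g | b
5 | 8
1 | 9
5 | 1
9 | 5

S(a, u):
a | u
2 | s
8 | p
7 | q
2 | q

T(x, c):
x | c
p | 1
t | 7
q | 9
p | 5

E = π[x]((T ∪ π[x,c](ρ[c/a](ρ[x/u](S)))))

Per-node cardinality:
  T → 4
  S → 4
  ρ[x/u](S) → 4
  ρ[c/a](ρ[x/u](S)) → 4
  π[x,c](ρ[c/a](ρ[x/u](S))) → 4
  (T ∪ π[x,c](ρ[c/a](ρ[x/u](S)))) → 8
  π[x]((T ∪ π[x,c](ρ[c/a](ρ[x/u](S))))) → 8

|E| = 8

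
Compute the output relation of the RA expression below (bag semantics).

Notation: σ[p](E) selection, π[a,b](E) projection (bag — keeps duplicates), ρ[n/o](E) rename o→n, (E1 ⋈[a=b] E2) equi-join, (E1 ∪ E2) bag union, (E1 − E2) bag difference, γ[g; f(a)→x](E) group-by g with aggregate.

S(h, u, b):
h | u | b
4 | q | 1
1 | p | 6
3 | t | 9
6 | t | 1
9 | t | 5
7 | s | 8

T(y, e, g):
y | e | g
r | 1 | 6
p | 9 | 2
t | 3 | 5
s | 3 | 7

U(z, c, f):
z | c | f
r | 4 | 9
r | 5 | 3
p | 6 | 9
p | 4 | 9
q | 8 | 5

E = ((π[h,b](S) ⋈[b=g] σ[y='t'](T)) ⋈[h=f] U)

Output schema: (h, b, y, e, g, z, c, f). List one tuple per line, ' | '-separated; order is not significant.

Per-node cardinality:
  S → 6
  π[h,b](S) → 6
  T → 4
  σ[y='t'](T) → 1
  (π[h,b](S) ⋈[b=g] σ[y='t'](T)) → 1
  U → 5
  ((π[h,b](S) ⋈[b=g] σ[y='t'](T)) ⋈[h=f] U) → 3

== RESULT ==
h | b | y | e | g | z | c | f
9 | 5 | t | 3 | 5 | p | 4 | 9
9 | 5 | t | 3 | 5 | p | 6 | 9
9 | 5 | t | 3 | 5 | r | 4 | 9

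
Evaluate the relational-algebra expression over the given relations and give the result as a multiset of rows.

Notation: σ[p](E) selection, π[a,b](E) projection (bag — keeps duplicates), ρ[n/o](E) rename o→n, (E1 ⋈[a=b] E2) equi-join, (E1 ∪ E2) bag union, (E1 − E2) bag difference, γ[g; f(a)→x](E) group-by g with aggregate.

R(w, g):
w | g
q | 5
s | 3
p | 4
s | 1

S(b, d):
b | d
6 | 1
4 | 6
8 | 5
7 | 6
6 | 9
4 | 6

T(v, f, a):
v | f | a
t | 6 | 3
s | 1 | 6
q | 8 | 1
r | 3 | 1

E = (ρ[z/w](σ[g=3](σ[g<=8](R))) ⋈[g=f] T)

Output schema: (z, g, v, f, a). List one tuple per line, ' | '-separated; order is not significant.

Row counts bottom-up:
  R → 4
  σ[g<=8](R) → 4
  σ[g=3](σ[g<=8](R)) → 1
  ρ[z/w](σ[g=3](σ[g<=8](R))) → 1
  T → 4
  (ρ[z/w](σ[g=3](σ[g<=8](R))) ⋈[g=f] T) → 1

== RESULT ==
z | g | v | f | a
s | 3 | r | 3 | 1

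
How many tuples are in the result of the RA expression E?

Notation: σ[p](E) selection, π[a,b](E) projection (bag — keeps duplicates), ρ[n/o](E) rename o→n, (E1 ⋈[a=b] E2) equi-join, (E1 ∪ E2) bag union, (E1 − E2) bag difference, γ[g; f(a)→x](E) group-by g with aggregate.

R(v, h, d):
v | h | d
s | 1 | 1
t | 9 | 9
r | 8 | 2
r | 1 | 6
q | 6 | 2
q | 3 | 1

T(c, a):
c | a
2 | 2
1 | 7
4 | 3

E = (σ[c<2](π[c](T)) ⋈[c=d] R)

Subexpression sizes:
  T → 3
  π[c](T) → 3
  σ[c<2](π[c](T)) → 1
  R → 6
  (σ[c<2](π[c](T)) ⋈[c=d] R) → 2

|E| = 2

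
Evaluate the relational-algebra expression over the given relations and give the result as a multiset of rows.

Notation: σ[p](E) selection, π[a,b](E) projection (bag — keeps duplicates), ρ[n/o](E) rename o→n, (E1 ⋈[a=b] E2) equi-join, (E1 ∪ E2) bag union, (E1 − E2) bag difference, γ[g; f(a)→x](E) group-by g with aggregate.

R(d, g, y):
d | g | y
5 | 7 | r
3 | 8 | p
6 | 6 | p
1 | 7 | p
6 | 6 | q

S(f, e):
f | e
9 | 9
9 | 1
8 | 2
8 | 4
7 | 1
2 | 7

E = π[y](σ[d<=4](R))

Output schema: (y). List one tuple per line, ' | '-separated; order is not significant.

Row counts bottom-up:
  R → 5
  σ[d<=4](R) → 2
  π[y](σ[d<=4](R)) → 2

== RESULT ==
y
p
p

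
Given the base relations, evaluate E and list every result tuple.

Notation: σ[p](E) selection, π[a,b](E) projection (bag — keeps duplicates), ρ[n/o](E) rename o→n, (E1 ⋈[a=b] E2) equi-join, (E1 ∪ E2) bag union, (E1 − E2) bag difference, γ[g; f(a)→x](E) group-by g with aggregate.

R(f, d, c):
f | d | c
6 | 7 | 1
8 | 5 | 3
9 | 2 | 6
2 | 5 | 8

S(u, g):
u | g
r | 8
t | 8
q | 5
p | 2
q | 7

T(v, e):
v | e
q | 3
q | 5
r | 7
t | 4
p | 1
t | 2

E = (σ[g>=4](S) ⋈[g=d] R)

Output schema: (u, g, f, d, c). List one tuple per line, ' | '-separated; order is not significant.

Stepwise |·|:
  S → 5
  σ[g>=4](S) → 4
  R → 4
  (σ[g>=4](S) ⋈[g=d] R) → 3

== RESULT ==
u | g | f | d | c
q | 5 | 2 | 5 | 8
q | 5 | 8 | 5 | 3
q | 7 | 6 | 7 | 1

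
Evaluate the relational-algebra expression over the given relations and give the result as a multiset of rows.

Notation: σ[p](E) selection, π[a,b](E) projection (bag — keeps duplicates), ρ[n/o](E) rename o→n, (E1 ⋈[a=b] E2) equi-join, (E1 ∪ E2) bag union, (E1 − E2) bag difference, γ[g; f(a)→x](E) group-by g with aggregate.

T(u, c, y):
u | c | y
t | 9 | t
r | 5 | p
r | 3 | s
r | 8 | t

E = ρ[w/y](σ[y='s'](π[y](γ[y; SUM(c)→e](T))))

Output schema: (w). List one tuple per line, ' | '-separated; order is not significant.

Subexpression sizes:
  T → 4
  γ[y; SUM(c)→e](T) → 3
  π[y](γ[y; SUM(c)→e](T)) → 3
  σ[y='s'](π[y](γ[y; SUM(c)→e](T))) → 1
  ρ[w/y](σ[y='s'](π[y](γ[y; SUM(c)→e](T)))) → 1

== RESULT ==
w
s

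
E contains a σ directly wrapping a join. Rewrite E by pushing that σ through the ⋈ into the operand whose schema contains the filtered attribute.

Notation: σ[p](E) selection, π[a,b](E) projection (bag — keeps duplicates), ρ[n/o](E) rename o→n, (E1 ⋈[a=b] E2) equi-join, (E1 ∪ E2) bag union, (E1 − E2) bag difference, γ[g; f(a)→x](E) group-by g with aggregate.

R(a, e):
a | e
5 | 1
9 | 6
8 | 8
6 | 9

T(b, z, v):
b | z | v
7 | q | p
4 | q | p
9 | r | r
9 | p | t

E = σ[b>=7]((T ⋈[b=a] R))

σ filters on b, owned by the left side.
E' = (σ[b>=7](T) ⋈[b=a] R)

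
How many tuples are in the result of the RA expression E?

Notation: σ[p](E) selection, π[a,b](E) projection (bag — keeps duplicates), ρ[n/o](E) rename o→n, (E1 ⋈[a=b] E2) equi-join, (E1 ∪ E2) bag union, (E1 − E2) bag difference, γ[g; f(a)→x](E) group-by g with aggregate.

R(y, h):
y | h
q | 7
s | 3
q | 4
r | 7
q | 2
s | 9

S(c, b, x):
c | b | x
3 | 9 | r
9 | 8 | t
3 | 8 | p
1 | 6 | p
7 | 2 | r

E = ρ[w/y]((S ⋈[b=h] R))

Subexpression sizes:
  S → 5
  R → 6
  (S ⋈[b=h] R) → 2
  ρ[w/y]((S ⋈[b=h] R)) → 2

|E| = 2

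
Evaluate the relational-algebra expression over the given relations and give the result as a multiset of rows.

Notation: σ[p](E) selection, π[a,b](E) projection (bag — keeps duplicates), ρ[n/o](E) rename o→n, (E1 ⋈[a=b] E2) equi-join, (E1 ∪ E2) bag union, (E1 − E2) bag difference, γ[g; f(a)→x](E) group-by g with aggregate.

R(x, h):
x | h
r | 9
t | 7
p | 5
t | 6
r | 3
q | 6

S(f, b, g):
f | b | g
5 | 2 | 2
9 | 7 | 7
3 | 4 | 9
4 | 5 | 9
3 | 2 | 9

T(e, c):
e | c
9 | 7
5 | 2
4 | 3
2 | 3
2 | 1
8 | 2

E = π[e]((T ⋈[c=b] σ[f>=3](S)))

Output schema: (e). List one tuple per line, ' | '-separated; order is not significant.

Row counts bottom-up:
  T → 6
  S → 5
  σ[f>=3](S) → 5
  (T ⋈[c=b] σ[f>=3](S)) → 5
  π[e]((T ⋈[c=b] σ[f>=3](S))) → 5

== RESULT ==
e
5
5
8
8
9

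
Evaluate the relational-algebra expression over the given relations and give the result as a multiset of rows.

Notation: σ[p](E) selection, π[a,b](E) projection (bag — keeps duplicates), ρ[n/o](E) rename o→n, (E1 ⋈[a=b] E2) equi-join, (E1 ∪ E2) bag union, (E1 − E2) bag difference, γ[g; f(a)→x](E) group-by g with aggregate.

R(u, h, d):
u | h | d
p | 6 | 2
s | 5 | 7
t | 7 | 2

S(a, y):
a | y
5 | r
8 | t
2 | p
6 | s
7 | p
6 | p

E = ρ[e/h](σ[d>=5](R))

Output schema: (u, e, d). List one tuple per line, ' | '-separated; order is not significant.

Per-node cardinality:
  R → 3
  σ[d>=5](R) → 1
  ρ[e/h](σ[d>=5](R)) → 1

== RESULT ==
u | e | d
s | 5 | 7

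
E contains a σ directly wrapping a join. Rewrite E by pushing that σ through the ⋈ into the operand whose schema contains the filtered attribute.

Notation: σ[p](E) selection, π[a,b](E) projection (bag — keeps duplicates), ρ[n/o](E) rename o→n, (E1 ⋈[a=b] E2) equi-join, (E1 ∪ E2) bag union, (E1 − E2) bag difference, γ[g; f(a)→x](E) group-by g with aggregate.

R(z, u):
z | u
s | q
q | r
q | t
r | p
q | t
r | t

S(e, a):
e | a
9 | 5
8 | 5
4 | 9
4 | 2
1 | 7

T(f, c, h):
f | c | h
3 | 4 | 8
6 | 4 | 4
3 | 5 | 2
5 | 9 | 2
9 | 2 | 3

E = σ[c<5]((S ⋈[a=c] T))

σ filters on c, owned by the right side.
E' = (S ⋈[a=c] σ[c<5](T))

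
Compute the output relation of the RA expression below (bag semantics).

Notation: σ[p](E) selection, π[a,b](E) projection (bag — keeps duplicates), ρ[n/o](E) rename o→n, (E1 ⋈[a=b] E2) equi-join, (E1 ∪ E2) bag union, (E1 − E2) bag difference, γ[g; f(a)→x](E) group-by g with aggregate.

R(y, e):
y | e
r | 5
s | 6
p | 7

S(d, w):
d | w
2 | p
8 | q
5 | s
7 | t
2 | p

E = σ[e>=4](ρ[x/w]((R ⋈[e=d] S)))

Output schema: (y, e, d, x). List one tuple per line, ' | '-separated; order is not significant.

Row counts bottom-up:
  R → 3
  S → 5
  (R ⋈[e=d] S) → 2
  ρ[x/w]((R ⋈[e=d] S)) → 2
  σ[e>=4](ρ[x/w]((R ⋈[e=d] S))) → 2

== RESULT ==
y | e | d | x
p | 7 | 7 | t
r | 5 | 5 | s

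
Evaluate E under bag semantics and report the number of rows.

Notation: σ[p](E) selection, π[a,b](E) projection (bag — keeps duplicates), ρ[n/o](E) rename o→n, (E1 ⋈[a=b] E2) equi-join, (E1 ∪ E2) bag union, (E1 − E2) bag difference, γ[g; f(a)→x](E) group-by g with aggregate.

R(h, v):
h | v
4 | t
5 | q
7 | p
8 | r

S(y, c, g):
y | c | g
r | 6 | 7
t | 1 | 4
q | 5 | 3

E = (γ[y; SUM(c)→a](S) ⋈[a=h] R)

Stepwise |·|:
  S → 3
  γ[y; SUM(c)→a](S) → 3
  R → 4
  (γ[y; SUM(c)→a](S) ⋈[a=h] R) → 1

|E| = 1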